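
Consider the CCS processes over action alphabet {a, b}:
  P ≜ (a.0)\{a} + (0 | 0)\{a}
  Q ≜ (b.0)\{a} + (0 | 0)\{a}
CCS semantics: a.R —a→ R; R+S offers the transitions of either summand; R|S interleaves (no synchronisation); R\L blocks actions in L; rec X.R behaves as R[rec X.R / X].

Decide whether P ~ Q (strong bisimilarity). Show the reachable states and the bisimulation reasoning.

NO

Reachable graph of P (1 states):
  m0 = (a.0)\{a} + (0 | 0)\{a} has moves deadlocked
Reachable graph of Q (2 states):
  n0 = (b.0)\{a} + (0 | 0)\{a} has moves -b-> n1
  n1 = 0\{a} has moves deadlocked
Bisimilarity quotient blocks:
  B0 = {m0, n1}
  B1 = {n0}
m0 ∈ B0, n0 ∈ B1 → different blocks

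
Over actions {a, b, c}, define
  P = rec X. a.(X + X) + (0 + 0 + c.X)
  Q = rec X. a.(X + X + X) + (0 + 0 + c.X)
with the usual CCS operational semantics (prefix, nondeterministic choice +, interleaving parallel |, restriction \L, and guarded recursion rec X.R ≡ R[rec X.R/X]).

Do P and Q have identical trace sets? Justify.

traces(P) = traces(Q)

LTS(P): 2 reachable states
  s0 = rec X. a.(X + X) + (0 + 0 + c.X) :: --a--▸ s1, --c--▸ s0
  s1 = (rec X. a.(X + X) + (0 + 0 + c.X)) + (rec X. a.(X + X) + (0 + 0 + c.X)) :: --a--▸ s1, --c--▸ s0
LTS(Q): 2 reachable states
  t0 = rec X. a.(X + X + X) + (0 + 0 + c.X) :: --a--▸ t1, --c--▸ t0
  t1 = (rec X. a.(X + X + X) + (0 + 0 + c.X)) + (rec X. a.(X + X + X) + (0 + 0 + c.X)) + (rec X. a.(X + X + X) + (0 + 0 + c.X)) :: --a--▸ t1, --c--▸ t0
Coarsest stable partition (strong bisimilarity classes):
  B0 = {s0, s1, t0, t1}
s0 ∈ B0, t0 ∈ B0 → same block
Bisimilar ⇒ trace-equivalent.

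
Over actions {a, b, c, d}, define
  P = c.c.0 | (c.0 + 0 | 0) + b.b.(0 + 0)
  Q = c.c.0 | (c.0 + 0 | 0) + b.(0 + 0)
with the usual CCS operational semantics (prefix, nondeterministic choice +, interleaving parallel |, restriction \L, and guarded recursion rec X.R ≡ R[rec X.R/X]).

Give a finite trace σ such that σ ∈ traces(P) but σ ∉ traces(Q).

Reachable graph of P (8 states):
  u0 = c.c.0 | (c.0 + 0 | 0) + b.b.(0 + 0) has moves —b→ u1, —c→ u2, —c→ u3
  u1 = b.(0 + 0) has moves —b→ u4
  u2 = c.0 | (c.0 + 0 | 0) has moves —c→ u5, —c→ u6
  u3 = c.c.0 | 0 has moves —c→ u6
  u4 = 0 + 0 has moves ·
  u5 = 0 | (c.0 + 0 | 0) has moves —c→ u7
  u6 = c.0 | 0 has moves —c→ u7
  u7 = 0 | 0 has moves ·
Reachable graph of Q (7 states):
  v0 = c.c.0 | (c.0 + 0 | 0) + b.(0 + 0) has moves —b→ v1, —c→ v2, —c→ v3
  v1 = 0 + 0 has moves ·
  v2 = c.0 | (c.0 + 0 | 0) has moves —c→ v4, —c→ v5
  v3 = c.c.0 | 0 has moves —c→ v5
  v4 = 0 | (c.0 + 0 | 0) has moves —c→ v6
  v5 = c.0 | 0 has moves —c→ v6
  v6 = 0 | 0 has moves ·
Run σ = ⟨bb⟩ on P: start {u0}
  after b @ step 1: {u1}
  after b @ step 2: {u4}
  ✓ P
Run σ = ⟨bb⟩ on Q: start {v0}
  after b @ step 1: {v1}
  after b @ step 2: ∅  — Q cannot continue

bb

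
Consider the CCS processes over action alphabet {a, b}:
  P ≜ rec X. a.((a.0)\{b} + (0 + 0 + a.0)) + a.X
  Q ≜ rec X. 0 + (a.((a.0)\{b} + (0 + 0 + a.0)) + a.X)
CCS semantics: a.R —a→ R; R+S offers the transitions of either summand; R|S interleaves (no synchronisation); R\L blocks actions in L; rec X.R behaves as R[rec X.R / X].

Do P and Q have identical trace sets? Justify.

LTS(P): 4 reachable states
  u0 = rec X. a.((a.0)\{b} + (0 + 0 + a.0)) + a.X | ··a··> u0, ··a··> u1
  u1 = (a.0)\{b} + (0 + 0 + a.0) | ··a··> u2, ··a··> u3
  u2 = 0 | (no moves)
  u3 = 0\{b} | (no moves)
LTS(Q): 4 reachable states
  v0 = rec X. 0 + (a.((a.0)\{b} + (0 + 0 + a.0)) + a.X) | ··a··> v0, ··a··> v1
  v1 = (a.0)\{b} + (0 + 0 + a.0) | ··a··> v2, ··a··> v3
  v2 = 0 | (no moves)
  v3 = 0\{b} | (no moves)
Bisimilarity quotient blocks:
  B0 = {u0, v0}
  B1 = {u1, v1}
  B2 = {u2, u3, v2, v3}
u0 ∈ B0, v0 ∈ B0 → same block
Bisimilar ⇒ trace-equivalent.

traces(P) = traces(Q)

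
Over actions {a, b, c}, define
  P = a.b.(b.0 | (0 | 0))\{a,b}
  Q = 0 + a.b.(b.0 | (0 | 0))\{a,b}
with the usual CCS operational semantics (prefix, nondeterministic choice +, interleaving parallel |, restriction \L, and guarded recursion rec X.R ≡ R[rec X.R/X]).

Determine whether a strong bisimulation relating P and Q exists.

P ~ Q

Reachable graph of P (3 states):
  m0 = a.b.(b.0 | (0 | 0))\{a,b} → =a=> m1
  m1 = b.(b.0 | (0 | 0))\{a,b} → =b=> m2
  m2 = (b.0 | (0 | 0))\{a,b} → (no moves)
Reachable graph of Q (3 states):
  n0 = 0 + a.b.(b.0 | (0 | 0))\{a,b} → =a=> n1
  n1 = b.(b.0 | (0 | 0))\{a,b} → =b=> n2
  n2 = (b.0 | (0 | 0))\{a,b} → (no moves)
Partition-refinement fixed point:
  B0 = {m0, n0}
  B1 = {m1, n1}
  B2 = {m2, n2}
m0 ∈ B0, n0 ∈ B0 → same block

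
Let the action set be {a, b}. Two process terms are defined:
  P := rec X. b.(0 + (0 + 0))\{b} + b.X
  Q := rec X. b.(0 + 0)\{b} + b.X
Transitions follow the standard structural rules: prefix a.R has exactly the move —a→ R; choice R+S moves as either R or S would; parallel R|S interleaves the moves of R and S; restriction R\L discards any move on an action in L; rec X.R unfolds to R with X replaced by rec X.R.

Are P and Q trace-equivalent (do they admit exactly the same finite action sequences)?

P's transition system — 2 states:
  m0 = rec X. b.(0 + (0 + 0))\{b} + b.X | =b=> m0, =b=> m1
  m1 = (0 + (0 + 0))\{b} | ·
Q's transition system — 2 states:
  n0 = rec X. b.(0 + 0)\{b} + b.X | =b=> n0, =b=> n1
  n1 = (0 + 0)\{b} | ·
Coarsest stable partition (strong bisimilarity classes):
  B0 = {m0, n0}
  B1 = {m1, n1}
m0 ∈ B0, n0 ∈ B0 → same block
Bisimilar ⇒ trace-equivalent.

YES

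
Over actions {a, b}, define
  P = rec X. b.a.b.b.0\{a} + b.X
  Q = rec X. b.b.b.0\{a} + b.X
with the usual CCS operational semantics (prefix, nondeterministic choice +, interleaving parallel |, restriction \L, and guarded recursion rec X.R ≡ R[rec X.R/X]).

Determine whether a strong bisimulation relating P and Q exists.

not bisimilar

P's transition system — 5 states:
  u0 = rec X. b.a.b.b.0\{a} + b.X ⊢ ··b··> u0, ··b··> u1
  u1 = a.b.b.0\{a} ⊢ ··a··> u2
  u2 = b.b.0\{a} ⊢ ··b··> u3
  u3 = b.0\{a} ⊢ ··b··> u4
  u4 = 0\{a} ⊢ ·
Q's transition system — 4 states:
  v0 = rec X. b.b.b.0\{a} + b.X ⊢ ··b··> v0, ··b··> v1
  v1 = b.b.0\{a} ⊢ ··b··> v2
  v2 = b.0\{a} ⊢ ··b··> v3
  v3 = 0\{a} ⊢ ·
Partition-refinement fixed point:
  B0 = {u0}
  B1 = {u1}
  B2 = {u2, v1}
  B3 = {u3, v2}
  B4 = {u4, v3}
  B5 = {v0}
u0 ∈ B0, v0 ∈ B5 → different blocks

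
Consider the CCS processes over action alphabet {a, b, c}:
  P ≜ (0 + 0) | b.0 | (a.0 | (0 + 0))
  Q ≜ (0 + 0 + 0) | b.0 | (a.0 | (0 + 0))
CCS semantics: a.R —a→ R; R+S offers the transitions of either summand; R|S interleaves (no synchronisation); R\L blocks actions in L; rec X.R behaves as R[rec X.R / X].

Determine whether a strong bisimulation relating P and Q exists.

YES

Reachable graph of P (4 states):
  m0 = (0 + 0) | b.0 | (a.0 | (0 + 0)) → ··a··> m1, ··b··> m2
  m1 = (0 + 0) | b.0 | (0 | (0 + 0)) → ··b··> m3
  m2 = (0 + 0) | 0 | (a.0 | (0 + 0)) → ··a··> m3
  m3 = (0 + 0) | 0 | (0 | (0 + 0)) → stopped
Reachable graph of Q (4 states):
  n0 = (0 + 0 + 0) | b.0 | (a.0 | (0 + 0)) → ··a··> n1, ··b··> n2
  n1 = (0 + 0 + 0) | b.0 | (0 | (0 + 0)) → ··b··> n3
  n2 = (0 + 0 + 0) | 0 | (a.0 | (0 + 0)) → ··a··> n3
  n3 = (0 + 0 + 0) | 0 | (0 | (0 + 0)) → stopped
Coarsest stable partition (strong bisimilarity classes):
  B0 = {m0, n0}
  B1 = {m2, n2}
  B2 = {m3, n3}
  B3 = {m1, n1}
m0 ∈ B0, n0 ∈ B0 → same block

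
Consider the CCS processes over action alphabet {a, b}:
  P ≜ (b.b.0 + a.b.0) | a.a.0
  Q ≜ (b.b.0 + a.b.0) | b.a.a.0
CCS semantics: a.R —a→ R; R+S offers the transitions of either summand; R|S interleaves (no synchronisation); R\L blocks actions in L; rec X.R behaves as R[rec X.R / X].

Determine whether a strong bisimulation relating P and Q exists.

LTS(P): 9 reachable states
  u0 = (b.b.0 + a.b.0) | a.a.0 → --a--▸ u1, --a--▸ u2, --b--▸ u2
  u1 = (b.b.0 + a.b.0) | a.0 → --a--▸ u3, --a--▸ u4, --b--▸ u4
  u2 = b.0 | a.a.0 → --a--▸ u4, --b--▸ u5
  u3 = (b.b.0 + a.b.0) | 0 → --a--▸ u6, --b--▸ u6
  u4 = b.0 | a.0 → --a--▸ u6, --b--▸ u7
  u5 = 0 | a.a.0 → --a--▸ u7
  u6 = b.0 | 0 → --b--▸ u8
  u7 = 0 | a.0 → --a--▸ u8
  u8 = 0 | 0 → stopped
LTS(Q): 12 reachable states
  v0 = (b.b.0 + a.b.0) | b.a.a.0 → --a--▸ v1, --b--▸ v1, --b--▸ v2
  v1 = b.0 | b.a.a.0 → --b--▸ v3, --b--▸ v4
  v2 = (b.b.0 + a.b.0) | a.a.0 → --a--▸ v4, --a--▸ v5, --b--▸ v4
  v3 = 0 | b.a.a.0 → --b--▸ v6
  v4 = b.0 | a.a.0 → --a--▸ v7, --b--▸ v6
  v5 = (b.b.0 + a.b.0) | a.0 → --a--▸ v7, --a--▸ v8, --b--▸ v7
  v6 = 0 | a.a.0 → --a--▸ v9
  v7 = b.0 | a.0 → --a--▸ v10, --b--▸ v9
  v8 = (b.b.0 + a.b.0) | 0 → --a--▸ v10, --b--▸ v10
  v9 = 0 | a.0 → --a--▸ v11
  v10 = b.0 | 0 → --b--▸ v11
  v11 = 0 | 0 → stopped
Partition-refinement fixed point:
  B0 = {u0, v2}
  B1 = {u2, v4}
  B2 = {u4, v7}
  B3 = {u7, v9}
  B4 = {u8, v11}
  B5 = {u6, v10}
  B6 = {u5, v6}
  B7 = {u1, v5}
  B8 = {u3, v8}
  B9 = {v0}
  B10 = {v1}
  B11 = {v3}
u0 ∈ B0, v0 ∈ B9 → different blocks

P ≁ Q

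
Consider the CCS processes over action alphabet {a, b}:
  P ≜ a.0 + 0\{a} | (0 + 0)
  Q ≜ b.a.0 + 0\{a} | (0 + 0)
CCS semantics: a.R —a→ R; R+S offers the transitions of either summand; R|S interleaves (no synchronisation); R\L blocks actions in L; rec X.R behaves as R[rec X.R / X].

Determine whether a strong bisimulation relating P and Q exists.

not bisimilar

LTS(P): 2 reachable states
  u0 = a.0 + 0\{a} | (0 + 0) ⊢ ··a··> u1
  u1 = 0 ⊢ (no moves)
LTS(Q): 3 reachable states
  v0 = b.a.0 + 0\{a} | (0 + 0) ⊢ ··b··> v1
  v1 = a.0 ⊢ ··a··> v2
  v2 = 0 ⊢ (no moves)
Partition-refinement fixed point:
  B0 = {u0, v1}
  B1 = {u1, v2}
  B2 = {v0}
u0 ∈ B0, v0 ∈ B2 → different blocks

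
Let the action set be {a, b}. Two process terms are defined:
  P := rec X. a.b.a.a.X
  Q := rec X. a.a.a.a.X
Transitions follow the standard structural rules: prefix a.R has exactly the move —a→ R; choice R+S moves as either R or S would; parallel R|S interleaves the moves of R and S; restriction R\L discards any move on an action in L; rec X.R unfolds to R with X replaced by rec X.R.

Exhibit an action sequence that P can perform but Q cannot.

ab

LTS(P): 4 reachable states
  m0 = rec X. a.b.a.a.X ⊢ -a-> m1
  m1 = b.a.a.(rec X. a.b.a.a.X) ⊢ -b-> m2
  m2 = a.a.(rec X. a.b.a.a.X) ⊢ -a-> m3
  m3 = a.(rec X. a.b.a.a.X) ⊢ -a-> m0
LTS(Q): 4 reachable states
  n0 = rec X. a.a.a.a.X ⊢ -a-> n1
  n1 = a.a.a.(rec X. a.a.a.a.X) ⊢ -a-> n2
  n2 = a.a.(rec X. a.a.a.a.X) ⊢ -a-> n3
  n3 = a.(rec X. a.a.a.a.X) ⊢ -a-> n0
Executing ab from P (initial set {m0}):
  [1] a ⇒ {m1}
  [2] b ⇒ {m2}
  P completes σ.
Executing ab from Q (initial set {n0}):
  [1] a ⇒ {n1}
  [2] b ⇒ no successor for Q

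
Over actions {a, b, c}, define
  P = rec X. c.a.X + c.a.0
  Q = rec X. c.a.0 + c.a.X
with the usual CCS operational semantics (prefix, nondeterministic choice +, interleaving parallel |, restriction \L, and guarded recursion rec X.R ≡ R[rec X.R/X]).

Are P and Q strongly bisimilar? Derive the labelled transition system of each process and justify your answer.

Reachable graph of P (4 states):
  p0 = rec X. c.a.X + c.a.0 → —c→ p1, —c→ p2
  p1 = a.(rec X. c.a.X + c.a.0) → —a→ p0
  p2 = a.0 → —a→ p3
  p3 = 0 → stopped
Reachable graph of Q (4 states):
  q0 = rec X. c.a.0 + c.a.X → —c→ q1, —c→ q2
  q1 = a.(rec X. c.a.0 + c.a.X) → —a→ q0
  q2 = a.0 → —a→ q3
  q3 = 0 → stopped
Coarsest stable partition (strong bisimilarity classes):
  B0 = {p0, q0}
  B1 = {p2, q2}
  B2 = {p3, q3}
  B3 = {p1, q1}
p0 ∈ B0, q0 ∈ B0 → same block

bisimilar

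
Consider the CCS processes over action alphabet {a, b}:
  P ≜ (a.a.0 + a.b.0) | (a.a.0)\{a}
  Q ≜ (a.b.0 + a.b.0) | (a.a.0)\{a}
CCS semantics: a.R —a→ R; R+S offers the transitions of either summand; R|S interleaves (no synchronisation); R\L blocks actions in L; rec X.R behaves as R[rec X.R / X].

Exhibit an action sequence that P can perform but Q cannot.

LTS(P): 4 reachable states
  s0 = (a.a.0 + a.b.0) | (a.a.0)\{a} has moves --a--▸ s1, --a--▸ s2
  s1 = a.0 | (a.a.0)\{a} has moves --a--▸ s3
  s2 = b.0 | (a.a.0)\{a} has moves --b--▸ s3
  s3 = 0 | (a.a.0)\{a} has moves deadlocked
LTS(Q): 3 reachable states
  t0 = (a.b.0 + a.b.0) | (a.a.0)\{a} has moves --a--▸ t1
  t1 = b.0 | (a.a.0)\{a} has moves --b--▸ t2
  t2 = 0 | (a.a.0)\{a} has moves deadlocked
Run σ = ⟨aa⟩ on P: start {s0}
  step 1 (a): {s1, s2}
  step 2 (a): {s3}
  ✓ P
Run σ = ⟨aa⟩ on Q: start {t0}
  step 1 (a): {t1}
  step 2 (a): no successor for Q

aa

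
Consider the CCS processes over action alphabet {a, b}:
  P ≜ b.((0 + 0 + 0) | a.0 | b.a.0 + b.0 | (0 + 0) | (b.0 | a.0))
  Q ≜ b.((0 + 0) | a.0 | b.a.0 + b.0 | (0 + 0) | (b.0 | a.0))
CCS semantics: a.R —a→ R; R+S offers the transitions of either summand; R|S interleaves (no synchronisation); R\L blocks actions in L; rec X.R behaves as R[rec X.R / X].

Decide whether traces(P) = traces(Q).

trace-equivalent

P's transition system — 14 states:
  m0 = b.((0 + 0 + 0) | a.0 | b.a.0 + b.0 | (0 + 0) | (b.0 | a.0)) :: --b--▸ m1
  m1 = (0 + 0 + 0) | a.0 | b.a.0 + b.0 | (0 + 0) | (b.0 | a.0) :: --a--▸ m2, --a--▸ m3, --b--▸ m4, --b--▸ m5, --b--▸ m6
  m2 = (0 + 0 + 0) | 0 | b.a.0 :: --b--▸ m7
  m3 = b.0 | (0 + 0) | (b.0 | 0) :: --b--▸ m8, --b--▸ m9
  m4 = (0 + 0 + 0) | a.0 | a.0 :: --a--▸ m10, --a--▸ m7
  m5 = 0 | (0 + 0) | (b.0 | a.0) :: --a--▸ m8, --b--▸ m11
  m6 = b.0 | (0 + 0) | (0 | a.0) :: --a--▸ m9, --b--▸ m11
  m7 = (0 + 0 + 0) | 0 | a.0 :: --a--▸ m12
  m8 = 0 | (0 + 0) | (b.0 | 0) :: --b--▸ m13
  m9 = b.0 | (0 + 0) | (0 | 0) :: --b--▸ m13
  m10 = (0 + 0 + 0) | a.0 | 0 :: --a--▸ m12
  m11 = 0 | (0 + 0) | (0 | a.0) :: --a--▸ m13
  m12 = (0 + 0 + 0) | 0 | 0 :: (no moves)
  m13 = 0 | (0 + 0) | (0 | 0) :: (no moves)
Q's transition system — 14 states:
  n0 = b.((0 + 0) | a.0 | b.a.0 + b.0 | (0 + 0) | (b.0 | a.0)) :: --b--▸ n1
  n1 = (0 + 0) | a.0 | b.a.0 + b.0 | (0 + 0) | (b.0 | a.0) :: --a--▸ n2, --a--▸ n3, --b--▸ n4, --b--▸ n5, --b--▸ n6
  n2 = (0 + 0) | 0 | b.a.0 :: --b--▸ n7
  n3 = b.0 | (0 + 0) | (b.0 | 0) :: --b--▸ n8, --b--▸ n9
  n4 = (0 + 0) | a.0 | a.0 :: --a--▸ n10, --a--▸ n7
  n5 = 0 | (0 + 0) | (b.0 | a.0) :: --a--▸ n8, --b--▸ n11
  n6 = b.0 | (0 + 0) | (0 | a.0) :: --a--▸ n9, --b--▸ n11
  n7 = (0 + 0) | 0 | a.0 :: --a--▸ n12
  n8 = 0 | (0 + 0) | (b.0 | 0) :: --b--▸ n13
  n9 = b.0 | (0 + 0) | (0 | 0) :: --b--▸ n13
  n10 = (0 + 0) | a.0 | 0 :: --a--▸ n12
  n11 = 0 | (0 + 0) | (0 | a.0) :: --a--▸ n13
  n12 = (0 + 0) | 0 | 0 :: (no moves)
  n13 = 0 | (0 + 0) | (0 | 0) :: (no moves)
Partition-refinement fixed point:
  B0 = {m0, n0}
  B1 = {m1, n1}
  B2 = {m5, m6, n5, n6}
  B3 = {m8, m9, n8, n9}
  B4 = {m12, m13, n12, n13}
  B5 = {m10, m11, m7, n10, n11, n7}
  B6 = {m3, n3}
  B7 = {m4, n4}
  B8 = {m2, n2}
m0 ∈ B0, n0 ∈ B0 → same block
Bisimilar ⇒ trace-equivalent.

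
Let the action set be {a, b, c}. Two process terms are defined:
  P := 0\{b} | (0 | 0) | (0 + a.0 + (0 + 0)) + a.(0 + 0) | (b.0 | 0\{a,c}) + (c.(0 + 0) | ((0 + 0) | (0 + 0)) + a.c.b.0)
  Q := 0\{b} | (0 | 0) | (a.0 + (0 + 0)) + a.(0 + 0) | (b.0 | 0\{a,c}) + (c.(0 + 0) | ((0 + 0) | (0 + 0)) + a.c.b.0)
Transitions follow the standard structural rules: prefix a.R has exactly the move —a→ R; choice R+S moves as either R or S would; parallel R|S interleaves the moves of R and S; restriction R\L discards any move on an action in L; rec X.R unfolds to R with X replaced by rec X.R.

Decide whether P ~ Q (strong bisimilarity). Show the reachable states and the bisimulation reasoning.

Reachable graph of P (9 states):
  p0 = 0\{b} | (0 | 0) | (0 + a.0 + (0 + 0)) + a.(0 + 0) | (b.0 | 0\{a,c}) + (c.(0 + 0) | ((0 + 0) | (0 + 0)) + a.c.b.0) has moves =a=> p1, =a=> p2, =a=> p3, =b=> p4, =c=> p5
  p1 = (0 + 0) | (b.0 | 0\{a,c}) has moves =b=> p6
  p2 = 0\{b} | (0 | 0) | 0 has moves (no moves)
  p3 = c.b.0 has moves =c=> p7
  p4 = a.(0 + 0) | (0 | 0\{a,c}) has moves =a=> p6
  p5 = (0 + 0) | ((0 + 0) | (0 + 0)) has moves (no moves)
  p6 = (0 + 0) | (0 | 0\{a,c}) has moves (no moves)
  p7 = b.0 has moves =b=> p8
  p8 = 0 has moves (no moves)
Reachable graph of Q (9 states):
  q0 = 0\{b} | (0 | 0) | (a.0 + (0 + 0)) + a.(0 + 0) | (b.0 | 0\{a,c}) + (c.(0 + 0) | ((0 + 0) | (0 + 0)) + a.c.b.0) has moves =a=> q1, =a=> q2, =a=> q3, =b=> q4, =c=> q5
  q1 = (0 + 0) | (b.0 | 0\{a,c}) has moves =b=> q6
  q2 = 0\{b} | (0 | 0) | 0 has moves (no moves)
  q3 = c.b.0 has moves =c=> q7
  q4 = a.(0 + 0) | (0 | 0\{a,c}) has moves =a=> q6
  q5 = (0 + 0) | ((0 + 0) | (0 + 0)) has moves (no moves)
  q6 = (0 + 0) | (0 | 0\{a,c}) has moves (no moves)
  q7 = b.0 has moves =b=> q8
  q8 = 0 has moves (no moves)
Coarsest stable partition (strong bisimilarity classes):
  B0 = {p0, q0}
  B1 = {p2, p5, p6, p8, q2, q5, q6, q8}
  B2 = {p4, q4}
  B3 = {p3, q3}
  B4 = {p1, p7, q1, q7}
p0 ∈ B0, q0 ∈ B0 → same block

YES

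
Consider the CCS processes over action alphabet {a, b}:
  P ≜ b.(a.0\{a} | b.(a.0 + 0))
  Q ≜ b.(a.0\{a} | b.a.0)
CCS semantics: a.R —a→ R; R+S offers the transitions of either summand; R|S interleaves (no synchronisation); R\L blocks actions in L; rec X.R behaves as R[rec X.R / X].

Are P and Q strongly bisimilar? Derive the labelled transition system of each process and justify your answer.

LTS(P): 7 reachable states
  m0 = b.(a.0\{a} | b.(a.0 + 0)) ⊢ ··b··> m1
  m1 = a.0\{a} | b.(a.0 + 0) ⊢ ··a··> m2, ··b··> m3
  m2 = 0\{a} | b.(a.0 + 0) ⊢ ··b··> m4
  m3 = a.0\{a} | (a.0 + 0) ⊢ ··a··> m4, ··a··> m5
  m4 = 0\{a} | (a.0 + 0) ⊢ ··a··> m6
  m5 = a.0\{a} | 0 ⊢ ··a··> m6
  m6 = 0\{a} | 0 ⊢ ·
LTS(Q): 7 reachable states
  n0 = b.(a.0\{a} | b.a.0) ⊢ ··b··> n1
  n1 = a.0\{a} | b.a.0 ⊢ ··a··> n2, ··b··> n3
  n2 = 0\{a} | b.a.0 ⊢ ··b··> n4
  n3 = a.0\{a} | a.0 ⊢ ··a··> n4, ··a··> n5
  n4 = 0\{a} | a.0 ⊢ ··a··> n6
  n5 = a.0\{a} | 0 ⊢ ··a··> n6
  n6 = 0\{a} | 0 ⊢ ·
Coarsest stable partition (strong bisimilarity classes):
  B0 = {m0, n0}
  B1 = {m1, n1}
  B2 = {m2, n2}
  B3 = {m4, m5, n4, n5}
  B4 = {m6, n6}
  B5 = {m3, n3}
m0 ∈ B0, n0 ∈ B0 → same block

bisimilar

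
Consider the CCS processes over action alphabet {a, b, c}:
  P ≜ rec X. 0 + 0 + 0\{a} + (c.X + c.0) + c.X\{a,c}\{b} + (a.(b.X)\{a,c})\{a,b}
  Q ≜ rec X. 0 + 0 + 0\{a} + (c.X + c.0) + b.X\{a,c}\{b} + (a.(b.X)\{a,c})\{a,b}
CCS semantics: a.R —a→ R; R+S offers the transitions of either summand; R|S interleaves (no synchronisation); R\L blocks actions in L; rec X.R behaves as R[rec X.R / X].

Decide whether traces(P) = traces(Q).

Reachable graph of P (3 states):
  m0 = rec X. 0 + 0 + 0\{a} + (c.X + c.0) + c.X\{a,c}\{b} + (a.(b.X)\{a,c})\{a,b} has moves --c--▸ m0, --c--▸ m1, --c--▸ m2
  m1 = (rec X. 0 + 0 + 0\{a} + (c.X + c.0) + c.X\{a,c}\{b} + (a.(b.X)\{a,c})\{a,b})\{a,c}\{b} has moves (no moves)
  m2 = 0 has moves (no moves)
Reachable graph of Q (3 states):
  n0 = rec X. 0 + 0 + 0\{a} + (c.X + c.0) + b.X\{a,c}\{b} + (a.(b.X)\{a,c})\{a,b} has moves --b--▸ n1, --c--▸ n0, --c--▸ n2
  n1 = (rec X. 0 + 0 + 0\{a} + (c.X + c.0) + b.X\{a,c}\{b} + (a.(b.X)\{a,c})\{a,b})\{a,c}\{b} has moves (no moves)
  n2 = 0 has moves (no moves)
Trace ⟨b⟩ through Q, begin at {n0}:
  [1] b ⇒ {n1}
  ✓ Q
Trace ⟨b⟩ through P, begin at {m0}:
  [1] b ⇒ ∅ (P stuck)

NO — witness ⟨b⟩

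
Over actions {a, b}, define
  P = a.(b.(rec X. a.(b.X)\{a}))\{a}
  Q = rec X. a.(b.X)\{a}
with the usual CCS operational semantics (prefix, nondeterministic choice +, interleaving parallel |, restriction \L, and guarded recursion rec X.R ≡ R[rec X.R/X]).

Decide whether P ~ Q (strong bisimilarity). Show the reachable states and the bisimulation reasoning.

LTS(P): 3 reachable states
  m0 = a.(b.(rec X. a.(b.X)\{a}))\{a} | --a--▸ m1
  m1 = (b.(rec X. a.(b.X)\{a}))\{a} | --b--▸ m2
  m2 = (rec X. a.(b.X)\{a})\{a} | (no moves)
LTS(Q): 3 reachable states
  n0 = rec X. a.(b.X)\{a} | --a--▸ n1
  n1 = (b.(rec X. a.(b.X)\{a}))\{a} | --b--▸ n2
  n2 = (rec X. a.(b.X)\{a})\{a} | (no moves)
Partition-refinement fixed point:
  B0 = {m0, n0}
  B1 = {m1, n1}
  B2 = {m2, n2}
m0 ∈ B0, n0 ∈ B0 → same block

YES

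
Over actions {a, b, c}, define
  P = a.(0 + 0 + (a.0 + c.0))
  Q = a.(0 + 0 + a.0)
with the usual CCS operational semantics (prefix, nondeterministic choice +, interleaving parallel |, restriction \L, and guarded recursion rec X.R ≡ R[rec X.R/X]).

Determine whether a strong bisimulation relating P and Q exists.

P ≁ Q

P's transition system — 3 states:
  s0 = a.(0 + 0 + (a.0 + c.0)) → ··a··> s1
  s1 = 0 + 0 + (a.0 + c.0) → ··a··> s2, ··c··> s2
  s2 = 0 → stopped
Q's transition system — 3 states:
  t0 = a.(0 + 0 + a.0) → ··a··> t1
  t1 = 0 + 0 + a.0 → ··a··> t2
  t2 = 0 → stopped
Coarsest stable partition (strong bisimilarity classes):
  B0 = {s0}
  B1 = {s1}
  B2 = {s2, t2}
  B3 = {t0}
  B4 = {t1}
s0 ∈ B0, t0 ∈ B3 → different blocks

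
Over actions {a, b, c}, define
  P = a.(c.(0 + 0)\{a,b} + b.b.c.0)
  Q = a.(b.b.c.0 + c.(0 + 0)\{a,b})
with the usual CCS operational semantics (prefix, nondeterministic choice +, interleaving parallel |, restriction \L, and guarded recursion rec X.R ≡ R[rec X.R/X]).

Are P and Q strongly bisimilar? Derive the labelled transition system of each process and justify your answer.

P's transition system — 6 states:
  s0 = a.(c.(0 + 0)\{a,b} + b.b.c.0) ⊢ -a-> s1
  s1 = c.(0 + 0)\{a,b} + b.b.c.0 ⊢ -b-> s2, -c-> s3
  s2 = b.c.0 ⊢ -b-> s4
  s3 = (0 + 0)\{a,b} ⊢ deadlocked
  s4 = c.0 ⊢ -c-> s5
  s5 = 0 ⊢ deadlocked
Q's transition system — 6 states:
  t0 = a.(b.b.c.0 + c.(0 + 0)\{a,b}) ⊢ -a-> t1
  t1 = b.b.c.0 + c.(0 + 0)\{a,b} ⊢ -b-> t2, -c-> t3
  t2 = b.c.0 ⊢ -b-> t4
  t3 = (0 + 0)\{a,b} ⊢ deadlocked
  t4 = c.0 ⊢ -c-> t5
  t5 = 0 ⊢ deadlocked
Partition-refinement fixed point:
  B0 = {s0, t0}
  B1 = {s1, t1}
  B2 = {s2, t2}
  B3 = {s4, t4}
  B4 = {s3, s5, t3, t5}
s0 ∈ B0, t0 ∈ B0 → same block

P ~ Q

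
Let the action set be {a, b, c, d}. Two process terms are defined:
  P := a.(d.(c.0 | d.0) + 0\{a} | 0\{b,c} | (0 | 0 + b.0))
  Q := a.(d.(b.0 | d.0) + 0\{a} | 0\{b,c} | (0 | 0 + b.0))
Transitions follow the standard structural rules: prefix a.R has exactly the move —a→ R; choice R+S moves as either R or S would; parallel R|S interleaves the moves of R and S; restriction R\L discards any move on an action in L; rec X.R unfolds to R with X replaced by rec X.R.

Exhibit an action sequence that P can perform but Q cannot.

P's transition system — 7 states:
  u0 = a.(d.(c.0 | d.0) + 0\{a} | 0\{b,c} | (0 | 0 + b.0)) → ··a··> u1
  u1 = d.(c.0 | d.0) + 0\{a} | 0\{b,c} | (0 | 0 + b.0) → ··b··> u2, ··d··> u3
  u2 = 0\{a} | 0\{b,c} | 0 → ∅
  u3 = c.0 | d.0 → ··c··> u4, ··d··> u5
  u4 = 0 | d.0 → ··d··> u6
  u5 = c.0 | 0 → ··c··> u6
  u6 = 0 | 0 → ∅
Q's transition system — 7 states:
  v0 = a.(d.(b.0 | d.0) + 0\{a} | 0\{b,c} | (0 | 0 + b.0)) → ··a··> v1
  v1 = d.(b.0 | d.0) + 0\{a} | 0\{b,c} | (0 | 0 + b.0) → ··b··> v2, ··d··> v3
  v2 = 0\{a} | 0\{b,c} | 0 → ∅
  v3 = b.0 | d.0 → ··b··> v4, ··d··> v5
  v4 = 0 | d.0 → ··d··> v6
  v5 = b.0 | 0 → ··b··> v6
  v6 = 0 | 0 → ∅
Executing adc from P (initial set {u0}):
  step 1 (a): {u1}
  step 2 (d): {u3}
  step 3 (c): {u4}
  ✓ P
Executing adc from Q (initial set {v0}):
  step 1 (a): {v1}
  step 2 (d): {v3}
  step 3 (c): ∅ (Q stuck)

adc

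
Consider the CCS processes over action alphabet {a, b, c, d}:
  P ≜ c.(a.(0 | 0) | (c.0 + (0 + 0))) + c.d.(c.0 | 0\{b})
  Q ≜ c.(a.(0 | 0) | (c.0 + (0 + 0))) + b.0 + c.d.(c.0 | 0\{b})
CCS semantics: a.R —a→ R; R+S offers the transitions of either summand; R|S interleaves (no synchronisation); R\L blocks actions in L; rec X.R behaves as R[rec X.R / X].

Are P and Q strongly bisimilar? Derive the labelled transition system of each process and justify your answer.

Reachable graph of P (8 states):
  p0 = c.(a.(0 | 0) | (c.0 + (0 + 0))) + c.d.(c.0 | 0\{b}) → ··c··> p1, ··c··> p2
  p1 = a.(0 | 0) | (c.0 + (0 + 0)) → ··a··> p3, ··c··> p4
  p2 = d.(c.0 | 0\{b}) → ··d··> p5
  p3 = 0 | 0 | (c.0 + (0 + 0)) → ··c··> p6
  p4 = a.(0 | 0) | 0 → ··a··> p6
  p5 = c.0 | 0\{b} → ··c··> p7
  p6 = 0 | 0 | 0 → ·
  p7 = 0 | 0\{b} → ·
Reachable graph of Q (9 states):
  q0 = c.(a.(0 | 0) | (c.0 + (0 + 0))) + b.0 + c.d.(c.0 | 0\{b}) → ··b··> q1, ··c··> q2, ··c··> q3
  q1 = 0 → ·
  q2 = a.(0 | 0) | (c.0 + (0 + 0)) → ··a··> q4, ··c··> q5
  q3 = d.(c.0 | 0\{b}) → ··d··> q6
  q4 = 0 | 0 | (c.0 + (0 + 0)) → ··c··> q7
  q5 = a.(0 | 0) | 0 → ··a··> q7
  q6 = c.0 | 0\{b} → ··c··> q8
  q7 = 0 | 0 | 0 → ·
  q8 = 0 | 0\{b} → ·
Coarsest stable partition (strong bisimilarity classes):
  B0 = {p0}
  B1 = {p1, q2}
  B2 = {p4, q5}
  B3 = {p6, p7, q1, q7, q8}
  B4 = {p3, p5, q4, q6}
  B5 = {p2, q3}
  B6 = {q0}
p0 ∈ B0, q0 ∈ B6 → different blocks

NO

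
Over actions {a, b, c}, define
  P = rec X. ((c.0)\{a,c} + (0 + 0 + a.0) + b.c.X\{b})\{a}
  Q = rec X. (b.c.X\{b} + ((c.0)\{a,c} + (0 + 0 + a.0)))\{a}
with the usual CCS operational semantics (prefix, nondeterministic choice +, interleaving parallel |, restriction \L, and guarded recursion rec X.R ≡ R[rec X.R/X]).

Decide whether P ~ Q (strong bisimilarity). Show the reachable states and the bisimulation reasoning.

bisimilar

LTS(P): 3 reachable states
  s0 = rec X. ((c.0)\{a,c} + (0 + 0 + a.0) + b.c.X\{b})\{a} | =b=> s1
  s1 = (c.(rec X. ((c.0)\{a,c} + (0 + 0 + a.0) + b.c.X\{b})\{a})\{b})\{a} | =c=> s2
  s2 = (rec X. ((c.0)\{a,c} + (0 + 0 + a.0) + b.c.X\{b})\{a})\{b}\{a} | stopped
LTS(Q): 3 reachable states
  t0 = rec X. (b.c.X\{b} + ((c.0)\{a,c} + (0 + 0 + a.0)))\{a} | =b=> t1
  t1 = (c.(rec X. (b.c.X\{b} + ((c.0)\{a,c} + (0 + 0 + a.0)))\{a})\{b})\{a} | =c=> t2
  t2 = (rec X. (b.c.X\{b} + ((c.0)\{a,c} + (0 + 0 + a.0)))\{a})\{b}\{a} | stopped
Partition-refinement fixed point:
  B0 = {s0, t0}
  B1 = {s1, t1}
  B2 = {s2, t2}
s0 ∈ B0, t0 ∈ B0 → same block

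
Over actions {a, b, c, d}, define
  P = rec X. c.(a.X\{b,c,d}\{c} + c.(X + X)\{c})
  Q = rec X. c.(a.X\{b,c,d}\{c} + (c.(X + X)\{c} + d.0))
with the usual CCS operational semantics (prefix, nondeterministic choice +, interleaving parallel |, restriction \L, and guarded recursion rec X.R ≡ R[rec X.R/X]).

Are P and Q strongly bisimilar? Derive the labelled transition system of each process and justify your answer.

LTS(P): 4 reachable states
  m0 = rec X. c.(a.X\{b,c,d}\{c} + c.(X + X)\{c}) :: ··c··> m1
  m1 = a.(rec X. c.(a.X\{b,c,d}\{c} + c.(X + X)\{c}))\{b,c,d}\{c} + c.((rec X. c.(a.X\{b,c,d}\{c} + c.(X + X)\{c})) + (rec X. c.(a.X\{b,c,d}\{c} + c.(X + X)\{c})))\{c} :: ··a··> m2, ··c··> m3
  m2 = (rec X. c.(a.X\{b,c,d}\{c} + c.(X + X)\{c}))\{b,c,d}\{c} :: stopped
  m3 = ((rec X. c.(a.X\{b,c,d}\{c} + c.(X + X)\{c})) + (rec X. c.(a.X\{b,c,d}\{c} + c.(X + X)\{c})))\{c} :: stopped
LTS(Q): 5 reachable states
  n0 = rec X. c.(a.X\{b,c,d}\{c} + (c.(X + X)\{c} + d.0)) :: ··c··> n1
  n1 = a.(rec X. c.(a.X\{b,c,d}\{c} + (c.(X + X)\{c} + d.0)))\{b,c,d}\{c} + (c.((rec X. c.(a.X\{b,c,d}\{c} + (c.(X + X)\{c} + d.0))) + (rec X. c.(a.X\{b,c,d}\{c} + (c.(X + X)\{c} + d.0))))\{c} + d.0) :: ··a··> n2, ··c··> n3, ··d··> n4
  n2 = (rec X. c.(a.X\{b,c,d}\{c} + (c.(X + X)\{c} + d.0)))\{b,c,d}\{c} :: stopped
  n3 = ((rec X. c.(a.X\{b,c,d}\{c} + (c.(X + X)\{c} + d.0))) + (rec X. c.(a.X\{b,c,d}\{c} + (c.(X + X)\{c} + d.0))))\{c} :: stopped
  n4 = 0 :: stopped
Partition-refinement fixed point:
  B0 = {m0}
  B1 = {m1}
  B2 = {m2, m3, n2, n3, n4}
  B3 = {n0}
  B4 = {n1}
m0 ∈ B0, n0 ∈ B3 → different blocks

not bisimilar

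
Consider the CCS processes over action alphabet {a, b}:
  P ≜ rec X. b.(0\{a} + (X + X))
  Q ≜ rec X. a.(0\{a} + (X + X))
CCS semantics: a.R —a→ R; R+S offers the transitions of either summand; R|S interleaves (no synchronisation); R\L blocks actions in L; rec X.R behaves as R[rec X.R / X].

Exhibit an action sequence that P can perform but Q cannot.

P's transition system — 2 states:
  s0 = rec X. b.(0\{a} + (X + X)) has moves -b-> s1
  s1 = 0\{a} + ((rec X. b.(0\{a} + (X + X))) + (rec X. b.(0\{a} + (X + X)))) has moves -b-> s1
Q's transition system — 2 states:
  t0 = rec X. a.(0\{a} + (X + X)) has moves -a-> t1
  t1 = 0\{a} + ((rec X. a.(0\{a} + (X + X))) + (rec X. a.(0\{a} + (X + X)))) has moves -a-> t1
Executing b from P (initial set {s0}):
  [1] b ⇒ {s1}
  — P admits the full trace.
Executing b from Q (initial set {t0}):
  [1] b ⇒ no successor for Q

b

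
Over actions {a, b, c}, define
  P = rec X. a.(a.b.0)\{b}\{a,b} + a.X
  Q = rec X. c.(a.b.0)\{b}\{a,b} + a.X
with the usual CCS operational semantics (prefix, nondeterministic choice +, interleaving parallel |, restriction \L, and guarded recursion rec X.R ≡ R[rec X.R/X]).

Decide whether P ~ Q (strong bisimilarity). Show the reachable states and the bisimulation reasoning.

not bisimilar

P's transition system — 2 states:
  p0 = rec X. a.(a.b.0)\{b}\{a,b} + a.X ⊢ --a--▸ p0, --a--▸ p1
  p1 = (a.b.0)\{b}\{a,b} ⊢ ∅
Q's transition system — 2 states:
  q0 = rec X. c.(a.b.0)\{b}\{a,b} + a.X ⊢ --a--▸ q0, --c--▸ q1
  q1 = (a.b.0)\{b}\{a,b} ⊢ ∅
Coarsest stable partition (strong bisimilarity classes):
  B0 = {p0}
  B1 = {p1, q1}
  B2 = {q0}
p0 ∈ B0, q0 ∈ B2 → different blocks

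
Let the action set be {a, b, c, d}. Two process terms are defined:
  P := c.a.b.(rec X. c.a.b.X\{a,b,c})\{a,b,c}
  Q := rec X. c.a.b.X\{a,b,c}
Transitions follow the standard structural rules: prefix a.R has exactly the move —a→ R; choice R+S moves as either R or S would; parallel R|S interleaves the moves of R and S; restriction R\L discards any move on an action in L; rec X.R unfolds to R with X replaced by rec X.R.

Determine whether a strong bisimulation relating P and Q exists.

LTS(P): 4 reachable states
  p0 = c.a.b.(rec X. c.a.b.X\{a,b,c})\{a,b,c} → --c--▸ p1
  p1 = a.b.(rec X. c.a.b.X\{a,b,c})\{a,b,c} → --a--▸ p2
  p2 = b.(rec X. c.a.b.X\{a,b,c})\{a,b,c} → --b--▸ p3
  p3 = (rec X. c.a.b.X\{a,b,c})\{a,b,c} → stopped
LTS(Q): 4 reachable states
  q0 = rec X. c.a.b.X\{a,b,c} → --c--▸ q1
  q1 = a.b.(rec X. c.a.b.X\{a,b,c})\{a,b,c} → --a--▸ q2
  q2 = b.(rec X. c.a.b.X\{a,b,c})\{a,b,c} → --b--▸ q3
  q3 = (rec X. c.a.b.X\{a,b,c})\{a,b,c} → stopped
Partition-refinement fixed point:
  B0 = {p0, q0}
  B1 = {p1, q1}
  B2 = {p2, q2}
  B3 = {p3, q3}
p0 ∈ B0, q0 ∈ B0 → same block

P ~ Q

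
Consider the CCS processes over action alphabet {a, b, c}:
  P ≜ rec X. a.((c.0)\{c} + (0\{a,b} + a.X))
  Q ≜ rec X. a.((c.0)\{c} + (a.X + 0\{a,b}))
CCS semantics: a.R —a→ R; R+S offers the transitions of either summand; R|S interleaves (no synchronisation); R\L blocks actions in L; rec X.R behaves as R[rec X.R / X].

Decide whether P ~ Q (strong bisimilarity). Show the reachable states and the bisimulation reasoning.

P's transition system — 2 states:
  s0 = rec X. a.((c.0)\{c} + (0\{a,b} + a.X)) has moves ··a··> s1
  s1 = (c.0)\{c} + (0\{a,b} + a.(rec X. a.((c.0)\{c} + (0\{a,b} + a.X)))) has moves ··a··> s0
Q's transition system — 2 states:
  t0 = rec X. a.((c.0)\{c} + (a.X + 0\{a,b})) has moves ··a··> t1
  t1 = (c.0)\{c} + (a.(rec X. a.((c.0)\{c} + (a.X + 0\{a,b}))) + 0\{a,b}) has moves ··a··> t0
Bisimilarity quotient blocks:
  B0 = {s0, s1, t0, t1}
s0 ∈ B0, t0 ∈ B0 → same block

bisimilar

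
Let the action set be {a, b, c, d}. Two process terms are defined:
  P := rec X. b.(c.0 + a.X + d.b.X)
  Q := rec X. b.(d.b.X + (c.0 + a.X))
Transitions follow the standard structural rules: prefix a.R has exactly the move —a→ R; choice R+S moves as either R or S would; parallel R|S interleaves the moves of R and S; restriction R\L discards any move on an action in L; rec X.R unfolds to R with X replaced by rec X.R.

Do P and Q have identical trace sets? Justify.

Reachable graph of P (4 states):
  s0 = rec X. b.(c.0 + a.X + d.b.X) has moves —b→ s1
  s1 = c.0 + a.(rec X. b.(c.0 + a.X + d.b.X)) + d.b.(rec X. b.(c.0 + a.X + d.b.X)) has moves —a→ s0, —c→ s2, —d→ s3
  s2 = 0 has moves ·
  s3 = b.(rec X. b.(c.0 + a.X + d.b.X)) has moves —b→ s0
Reachable graph of Q (4 states):
  t0 = rec X. b.(d.b.X + (c.0 + a.X)) has moves —b→ t1
  t1 = d.b.(rec X. b.(d.b.X + (c.0 + a.X))) + (c.0 + a.(rec X. b.(d.b.X + (c.0 + a.X)))) has moves —a→ t0, —c→ t2, —d→ t3
  t2 = 0 has moves ·
  t3 = b.(rec X. b.(d.b.X + (c.0 + a.X))) has moves —b→ t0
Bisimilarity quotient blocks:
  B0 = {s0, t0}
  B1 = {s1, t1}
  B2 = {s3, t3}
  B3 = {s2, t2}
s0 ∈ B0, t0 ∈ B0 → same block
Bisimilar ⇒ trace-equivalent.

traces(P) = traces(Q)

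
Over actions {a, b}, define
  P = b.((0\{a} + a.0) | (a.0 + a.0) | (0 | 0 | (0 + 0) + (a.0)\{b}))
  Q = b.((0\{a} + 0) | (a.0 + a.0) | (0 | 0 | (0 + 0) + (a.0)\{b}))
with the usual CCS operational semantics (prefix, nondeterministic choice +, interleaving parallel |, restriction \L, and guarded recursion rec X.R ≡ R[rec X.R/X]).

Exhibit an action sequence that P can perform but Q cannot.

baaa

LTS(P): 9 reachable states
  p0 = b.((0\{a} + a.0) | (a.0 + a.0) | (0 | 0 | (0 + 0) + (a.0)\{b})) :: --b--▸ p1
  p1 = (0\{a} + a.0) | (a.0 + a.0) | (0 | 0 | (0 + 0) + (a.0)\{b}) :: --a--▸ p2, --a--▸ p3, --a--▸ p4
  p2 = (0\{a} + a.0) | (a.0 + a.0) | 0\{b} :: --a--▸ p5, --a--▸ p6
  p3 = (0\{a} + a.0) | 0 | (0 | 0 | (0 + 0) + (a.0)\{b}) :: --a--▸ p5, --a--▸ p7
  p4 = 0 | (a.0 + a.0) | (0 | 0 | (0 + 0) + (a.0)\{b}) :: --a--▸ p6, --a--▸ p7
  p5 = (0\{a} + a.0) | 0 | 0\{b} :: --a--▸ p8
  p6 = 0 | (a.0 + a.0) | 0\{b} :: --a--▸ p8
  p7 = 0 | 0 | (0 | 0 | (0 + 0) + (a.0)\{b}) :: --a--▸ p8
  p8 = 0 | 0 | 0\{b} :: stopped
LTS(Q): 5 reachable states
  q0 = b.((0\{a} + 0) | (a.0 + a.0) | (0 | 0 | (0 + 0) + (a.0)\{b})) :: --b--▸ q1
  q1 = (0\{a} + 0) | (a.0 + a.0) | (0 | 0 | (0 + 0) + (a.0)\{b}) :: --a--▸ q2, --a--▸ q3
  q2 = (0\{a} + 0) | (a.0 + a.0) | 0\{b} :: --a--▸ q4
  q3 = (0\{a} + 0) | 0 | (0 | 0 | (0 + 0) + (a.0)\{b}) :: --a--▸ q4
  q4 = (0\{a} + 0) | 0 | 0\{b} :: stopped
Trace ⟨baaa⟩ through P, begin at {p0}:
  [1] b ⇒ {p1}
  [2] a ⇒ {p2, p3, p4}
  [3] a ⇒ {p5, p6, p7}
  [4] a ⇒ {p8}
  P completes σ.
Trace ⟨baaa⟩ through Q, begin at {q0}:
  [1] b ⇒ {q1}
  [2] a ⇒ {q2, q3}
  [3] a ⇒ {q4}
  [4] a ⇒ ∅  — Q cannot continue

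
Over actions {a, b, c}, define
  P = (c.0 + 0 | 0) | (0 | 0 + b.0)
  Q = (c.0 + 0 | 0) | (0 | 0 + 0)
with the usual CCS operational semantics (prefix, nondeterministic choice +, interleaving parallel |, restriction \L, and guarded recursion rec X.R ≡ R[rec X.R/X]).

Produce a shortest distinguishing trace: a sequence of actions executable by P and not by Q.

b

P's transition system — 4 states:
  p0 = (c.0 + 0 | 0) | (0 | 0 + b.0) ⊢ —b→ p1, —c→ p2
  p1 = (c.0 + 0 | 0) | 0 ⊢ —c→ p3
  p2 = 0 | (0 | 0 + b.0) ⊢ —b→ p3
  p3 = 0 | 0 ⊢ (no moves)
Q's transition system — 2 states:
  q0 = (c.0 + 0 | 0) | (0 | 0 + 0) ⊢ —c→ q1
  q1 = 0 | (0 | 0 + 0) ⊢ (no moves)
Executing b from P (initial set {p0}):
  [1] b ⇒ {p1}
  P completes σ.
Executing b from Q (initial set {q0}):
  [1] b ⇒ ∅  — Q cannot continue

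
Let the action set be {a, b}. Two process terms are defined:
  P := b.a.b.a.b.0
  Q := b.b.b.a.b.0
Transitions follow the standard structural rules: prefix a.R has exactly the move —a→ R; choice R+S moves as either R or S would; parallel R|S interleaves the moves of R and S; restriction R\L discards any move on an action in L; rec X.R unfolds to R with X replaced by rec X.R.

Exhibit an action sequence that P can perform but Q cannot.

Reachable graph of P (6 states):
  p0 = b.a.b.a.b.0 ⊢ --b--▸ p1
  p1 = a.b.a.b.0 ⊢ --a--▸ p2
  p2 = b.a.b.0 ⊢ --b--▸ p3
  p3 = a.b.0 ⊢ --a--▸ p4
  p4 = b.0 ⊢ --b--▸ p5
  p5 = 0 ⊢ stopped
Reachable graph of Q (6 states):
  q0 = b.b.b.a.b.0 ⊢ --b--▸ q1
  q1 = b.b.a.b.0 ⊢ --b--▸ q2
  q2 = b.a.b.0 ⊢ --b--▸ q3
  q3 = a.b.0 ⊢ --a--▸ q4
  q4 = b.0 ⊢ --b--▸ q5
  q5 = 0 ⊢ stopped
Executing ba from P (initial set {p0}):
  step 1 (b): {p1}
  step 2 (a): {p2}
  ✓ P
Executing ba from Q (initial set {q0}):
  step 1 (b): {q1}
  step 2 (a): ∅  — Q cannot continue

ba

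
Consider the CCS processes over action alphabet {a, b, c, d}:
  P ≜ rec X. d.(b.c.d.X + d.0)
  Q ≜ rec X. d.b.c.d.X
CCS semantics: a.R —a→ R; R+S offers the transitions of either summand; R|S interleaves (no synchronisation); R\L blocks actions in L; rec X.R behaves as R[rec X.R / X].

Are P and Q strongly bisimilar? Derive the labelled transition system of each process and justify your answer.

LTS(P): 5 reachable states
  u0 = rec X. d.(b.c.d.X + d.0) | -d-> u1
  u1 = b.c.d.(rec X. d.(b.c.d.X + d.0)) + d.0 | -b-> u2, -d-> u3
  u2 = c.d.(rec X. d.(b.c.d.X + d.0)) | -c-> u4
  u3 = 0 | stopped
  u4 = d.(rec X. d.(b.c.d.X + d.0)) | -d-> u0
LTS(Q): 4 reachable states
  v0 = rec X. d.b.c.d.X | -d-> v1
  v1 = b.c.d.(rec X. d.b.c.d.X) | -b-> v2
  v2 = c.d.(rec X. d.b.c.d.X) | -c-> v3
  v3 = d.(rec X. d.b.c.d.X) | -d-> v0
Bisimilarity quotient blocks:
  B0 = {u0}
  B1 = {u1}
  B2 = {u3}
  B3 = {u2}
  B4 = {u4}
  B5 = {v0}
  B6 = {v1}
  B7 = {v2}
  B8 = {v3}
u0 ∈ B0, v0 ∈ B5 → different blocks

NO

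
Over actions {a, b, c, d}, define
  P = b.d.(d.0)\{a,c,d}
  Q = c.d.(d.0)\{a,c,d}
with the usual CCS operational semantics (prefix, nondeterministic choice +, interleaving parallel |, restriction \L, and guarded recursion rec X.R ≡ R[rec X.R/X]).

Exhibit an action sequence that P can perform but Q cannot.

P's transition system — 3 states:
  s0 = b.d.(d.0)\{a,c,d} → --b--▸ s1
  s1 = d.(d.0)\{a,c,d} → --d--▸ s2
  s2 = (d.0)\{a,c,d} → stopped
Q's transition system — 3 states:
  t0 = c.d.(d.0)\{a,c,d} → --c--▸ t1
  t1 = d.(d.0)\{a,c,d} → --d--▸ t2
  t2 = (d.0)\{a,c,d} → stopped
Executing b from P (initial set {s0}):
  step 1 (b): {s1}
  ✓ P
Executing b from Q (initial set {t0}):
  step 1 (b): no successor for Q

b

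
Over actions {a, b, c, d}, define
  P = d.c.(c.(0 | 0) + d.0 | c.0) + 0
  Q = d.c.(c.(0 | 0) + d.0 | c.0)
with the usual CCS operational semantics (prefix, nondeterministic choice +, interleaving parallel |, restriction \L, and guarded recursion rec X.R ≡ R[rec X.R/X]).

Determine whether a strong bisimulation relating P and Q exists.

Reachable graph of P (6 states):
  s0 = d.c.(c.(0 | 0) + d.0 | c.0) + 0 :: -d-> s1
  s1 = c.(c.(0 | 0) + d.0 | c.0) :: -c-> s2
  s2 = c.(0 | 0) + d.0 | c.0 :: -c-> s3, -c-> s4, -d-> s5
  s3 = 0 | 0 :: (no moves)
  s4 = d.0 | 0 :: -d-> s3
  s5 = 0 | c.0 :: -c-> s3
Reachable graph of Q (6 states):
  t0 = d.c.(c.(0 | 0) + d.0 | c.0) :: -d-> t1
  t1 = c.(c.(0 | 0) + d.0 | c.0) :: -c-> t2
  t2 = c.(0 | 0) + d.0 | c.0 :: -c-> t3, -c-> t4, -d-> t5
  t3 = 0 | 0 :: (no moves)
  t4 = d.0 | 0 :: -d-> t3
  t5 = 0 | c.0 :: -c-> t3
Coarsest stable partition (strong bisimilarity classes):
  B0 = {s0, t0}
  B1 = {s1, t1}
  B2 = {s2, t2}
  B3 = {s4, t4}
  B4 = {s3, t3}
  B5 = {s5, t5}
s0 ∈ B0, t0 ∈ B0 → same block

bisimilar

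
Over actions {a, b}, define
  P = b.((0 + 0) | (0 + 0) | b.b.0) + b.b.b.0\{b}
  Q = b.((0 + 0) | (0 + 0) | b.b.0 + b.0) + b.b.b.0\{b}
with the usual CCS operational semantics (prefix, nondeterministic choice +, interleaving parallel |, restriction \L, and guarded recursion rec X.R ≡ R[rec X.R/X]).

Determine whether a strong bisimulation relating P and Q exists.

P ≁ Q

P's transition system — 7 states:
  p0 = b.((0 + 0) | (0 + 0) | b.b.0) + b.b.b.0\{b} has moves -b-> p1, -b-> p2
  p1 = (0 + 0) | (0 + 0) | b.b.0 has moves -b-> p3
  p2 = b.b.0\{b} has moves -b-> p4
  p3 = (0 + 0) | (0 + 0) | b.0 has moves -b-> p5
  p4 = b.0\{b} has moves -b-> p6
  p5 = (0 + 0) | (0 + 0) | 0 has moves ∅
  p6 = 0\{b} has moves ∅
Q's transition system — 8 states:
  q0 = b.((0 + 0) | (0 + 0) | b.b.0 + b.0) + b.b.b.0\{b} has moves -b-> q1, -b-> q2
  q1 = (0 + 0) | (0 + 0) | b.b.0 + b.0 has moves -b-> q3, -b-> q4
  q2 = b.b.0\{b} has moves -b-> q5
  q3 = (0 + 0) | (0 + 0) | b.0 has moves -b-> q6
  q4 = 0 has moves ∅
  q5 = b.0\{b} has moves -b-> q7
  q6 = (0 + 0) | (0 + 0) | 0 has moves ∅
  q7 = 0\{b} has moves ∅
Partition-refinement fixed point:
  B0 = {p0}
  B1 = {p1, p2, q2}
  B2 = {p3, p4, q3, q5}
  B3 = {p5, p6, q4, q6, q7}
  B4 = {q0}
  B5 = {q1}
p0 ∈ B0, q0 ∈ B4 → different blocks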